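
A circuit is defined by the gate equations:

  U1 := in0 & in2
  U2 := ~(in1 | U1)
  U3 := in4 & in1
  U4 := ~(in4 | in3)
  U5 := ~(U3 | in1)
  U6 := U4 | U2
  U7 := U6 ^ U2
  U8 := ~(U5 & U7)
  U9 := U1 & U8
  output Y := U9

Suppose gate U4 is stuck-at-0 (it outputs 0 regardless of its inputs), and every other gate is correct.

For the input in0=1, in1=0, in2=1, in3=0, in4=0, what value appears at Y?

Propagate with U4 forced: U1=1, U2=0, U3=0, U4=0 [stuck-at-0], U5=1, U6=0, U7=0, U8=1, U9=1.
So Y = 1. (Without the fault it would be 0.)

1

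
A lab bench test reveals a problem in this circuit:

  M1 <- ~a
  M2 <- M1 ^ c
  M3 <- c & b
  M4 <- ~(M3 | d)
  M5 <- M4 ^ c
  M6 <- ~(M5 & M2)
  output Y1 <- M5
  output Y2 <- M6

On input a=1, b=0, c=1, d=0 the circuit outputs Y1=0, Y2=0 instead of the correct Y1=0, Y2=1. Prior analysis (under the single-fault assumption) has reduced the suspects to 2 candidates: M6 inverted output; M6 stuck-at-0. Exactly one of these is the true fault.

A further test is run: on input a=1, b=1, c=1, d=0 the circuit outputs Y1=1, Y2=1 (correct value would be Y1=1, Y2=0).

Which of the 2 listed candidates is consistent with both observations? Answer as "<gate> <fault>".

Evaluate each candidate on input a=1, b=1, c=1, d=0:
  M6 inverted output: M1=0, M2=1, M3=1, M4=0, M5=1, M6=1 [inverted output] → Y1=1, Y2=1 — matches
  M6 stuck-at-0: M1=0, M2=1, M3=1, M4=0, M5=1, M6=0 [stuck-at-0] → Y1=1, Y2=0 — eliminated
Only M6 inverted output reproduces the observed Y1=1, Y2=1.

M6 inverted output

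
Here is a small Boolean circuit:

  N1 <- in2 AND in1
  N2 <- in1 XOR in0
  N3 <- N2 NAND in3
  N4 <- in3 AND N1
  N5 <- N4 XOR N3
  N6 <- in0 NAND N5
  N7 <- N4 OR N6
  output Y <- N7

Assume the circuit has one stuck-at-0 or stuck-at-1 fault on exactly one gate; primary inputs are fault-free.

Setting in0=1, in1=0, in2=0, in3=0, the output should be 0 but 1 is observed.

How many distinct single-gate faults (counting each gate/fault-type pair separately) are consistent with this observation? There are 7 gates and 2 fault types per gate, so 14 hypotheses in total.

5

Fault-free: N1=0, N2=1, N3=1, N4=0, N5=1, N6=0, N7=0 → 0. Observed 1.
  N1 stuck-at-0: output 0 ✗
  N1 stuck-at-1: output 0 ✗
  N2 stuck-at-0: output 0 ✗
  N2 stuck-at-1: output 0 ✗
  N3 stuck-at-0: output 1 ✓
  N3 stuck-at-1: output 0 ✗
  N4 stuck-at-0: output 0 ✗
  N4 stuck-at-1: output 1 ✓
  N5 stuck-at-0: output 1 ✓
  N5 stuck-at-1: output 0 ✗
  N6 stuck-at-0: output 0 ✗
  N6 stuck-at-1: output 1 ✓
  N7 stuck-at-0: output 0 ✗
  N7 stuck-at-1: output 1 ✓
Consistent faults: {N3 stuck-at-0, N4 stuck-at-1, N5 stuck-at-0, N6 stuck-at-1, N7 stuck-at-1} — 5 in all.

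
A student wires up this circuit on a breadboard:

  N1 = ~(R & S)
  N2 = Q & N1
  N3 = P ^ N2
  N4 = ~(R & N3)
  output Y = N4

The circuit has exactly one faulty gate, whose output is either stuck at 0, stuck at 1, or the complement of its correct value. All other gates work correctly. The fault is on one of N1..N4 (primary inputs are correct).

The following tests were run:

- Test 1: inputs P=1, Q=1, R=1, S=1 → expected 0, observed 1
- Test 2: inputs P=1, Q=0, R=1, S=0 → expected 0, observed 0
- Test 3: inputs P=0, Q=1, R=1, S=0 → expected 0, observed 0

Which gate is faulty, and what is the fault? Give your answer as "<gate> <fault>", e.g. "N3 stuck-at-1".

Fault-free values for test 1 (P=1, Q=1, R=1, S=1): N1=0, N2=0, N3=1, N4=0, giving Y=0. Observed 1.
Test 1: faults giving observed 1 are {N1 stuck-at-1, N1 inverted output, N2 stuck-at-1, N2 inverted output, N3 stuck-at-0, N3 inverted output, N4 stuck-at-1, N4 inverted output}.
Test 2 (P=1, Q=0, R=1, S=0): fault-free N1=1, N2=0, N3=1, N4=0 → 0; observed 0. Eliminates N2 stuck-at-1, N2 inverted output, N3 stuck-at-0, N3 inverted output, N4 stuck-at-1, N4 inverted output.
Test 3 (P=0, Q=1, R=1, S=0): fault-free N1=1, N2=1, N3=1, N4=0 → 0; observed 0. Eliminates N1 inverted output.
Only N1 stuck-at-1 is consistent with every test.

N1 stuck-at-1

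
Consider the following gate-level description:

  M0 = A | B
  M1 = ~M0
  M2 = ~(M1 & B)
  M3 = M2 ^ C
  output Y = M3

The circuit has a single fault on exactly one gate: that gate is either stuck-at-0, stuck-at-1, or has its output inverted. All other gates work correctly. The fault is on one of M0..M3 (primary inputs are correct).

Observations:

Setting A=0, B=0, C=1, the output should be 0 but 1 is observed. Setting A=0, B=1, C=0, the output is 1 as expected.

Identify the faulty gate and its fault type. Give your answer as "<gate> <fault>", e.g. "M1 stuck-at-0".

Fault-free values for test 1 (A=0, B=0, C=1): M0=0, M1=1, M2=1, M3=0, giving Y=0. Observed 1.
Test 1: faults giving observed 1 are {M2 stuck-at-0, M2 inverted output, M3 stuck-at-1, M3 inverted output}.
Test 2 (A=0, B=1, C=0): fault-free M0=1, M1=0, M2=1, M3=1 → 1; observed 1. Eliminates M2 stuck-at-0, M2 inverted output, M3 inverted output.
Only M3 stuck-at-1 is consistent with every test.

M3 stuck-at-1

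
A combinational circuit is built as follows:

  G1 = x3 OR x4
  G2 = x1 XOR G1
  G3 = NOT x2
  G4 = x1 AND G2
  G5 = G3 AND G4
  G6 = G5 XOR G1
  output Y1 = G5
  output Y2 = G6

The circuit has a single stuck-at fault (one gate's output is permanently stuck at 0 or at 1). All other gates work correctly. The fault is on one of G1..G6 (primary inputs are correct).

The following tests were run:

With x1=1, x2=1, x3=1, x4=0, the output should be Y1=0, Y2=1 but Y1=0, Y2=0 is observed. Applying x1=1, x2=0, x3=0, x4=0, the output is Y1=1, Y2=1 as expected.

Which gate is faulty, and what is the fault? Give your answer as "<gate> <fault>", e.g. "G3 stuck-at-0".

Fault-free values for test 1 (x1=1, x2=1, x3=1, x4=0): G1=1, G2=0, G3=0, G4=0, G5=0, G6=1, giving Y1=0, Y2=1. Observed Y1=0, Y2=0.
Test 1: faults giving observed Y1=0, Y2=0 are {G1 stuck-at-0, G6 stuck-at-0}.
Test 2 (x1=1, x2=0, x3=0, x4=0): fault-free G1=0, G2=1, G3=1, G4=1, G5=1, G6=1 → Y1=1, Y2=1; observed Y1=1, Y2=1. Eliminates G6 stuck-at-0.
Only G1 stuck-at-0 is consistent with every test.

G1 stuck-at-0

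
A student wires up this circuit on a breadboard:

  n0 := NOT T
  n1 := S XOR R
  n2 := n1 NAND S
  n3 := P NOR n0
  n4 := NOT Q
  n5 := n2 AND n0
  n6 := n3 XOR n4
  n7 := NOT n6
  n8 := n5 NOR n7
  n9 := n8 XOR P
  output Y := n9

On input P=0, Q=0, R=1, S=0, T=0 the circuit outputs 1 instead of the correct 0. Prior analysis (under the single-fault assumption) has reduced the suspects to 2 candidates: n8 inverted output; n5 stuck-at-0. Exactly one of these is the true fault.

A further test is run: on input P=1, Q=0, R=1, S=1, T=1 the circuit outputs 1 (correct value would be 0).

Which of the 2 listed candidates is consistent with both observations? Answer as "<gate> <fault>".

n8 inverted output

Evaluate each candidate on input P=1, Q=0, R=1, S=1, T=1:
  n8 inverted output: n0=0, n1=0, n2=1, n3=0, n4=1, n5=0, n6=1, n7=0, n8=0 [inverted output], n9=1 → 1 — matches
  n5 stuck-at-0: n0=0, n1=0, n2=1, n3=0, n4=1, n5=0 [stuck-at-0], n6=1, n7=0, n8=1, n9=0 → 0 — eliminated
Only n8 inverted output reproduces the observed 1.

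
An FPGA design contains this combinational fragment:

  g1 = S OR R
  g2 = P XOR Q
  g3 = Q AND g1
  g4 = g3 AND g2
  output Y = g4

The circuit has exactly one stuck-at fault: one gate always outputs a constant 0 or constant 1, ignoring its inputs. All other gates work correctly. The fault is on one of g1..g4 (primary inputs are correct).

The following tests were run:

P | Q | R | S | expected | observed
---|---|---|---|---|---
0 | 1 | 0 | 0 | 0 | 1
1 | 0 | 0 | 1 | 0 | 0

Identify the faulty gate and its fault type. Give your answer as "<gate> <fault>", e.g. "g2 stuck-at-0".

Fault-free values for test 1 (P=0, Q=1, R=0, S=0): g1=0, g2=1, g3=0, g4=0, giving Y=0. Observed 1.
Test 1: faults giving observed 1 are {g1 stuck-at-1, g3 stuck-at-1, g4 stuck-at-1}.
Test 2 (P=1, Q=0, R=0, S=1): fault-free g1=1, g2=1, g3=0, g4=0 → 0; observed 0. Eliminates g3 stuck-at-1, g4 stuck-at-1.
Only g1 stuck-at-1 is consistent with every test.

g1 stuck-at-1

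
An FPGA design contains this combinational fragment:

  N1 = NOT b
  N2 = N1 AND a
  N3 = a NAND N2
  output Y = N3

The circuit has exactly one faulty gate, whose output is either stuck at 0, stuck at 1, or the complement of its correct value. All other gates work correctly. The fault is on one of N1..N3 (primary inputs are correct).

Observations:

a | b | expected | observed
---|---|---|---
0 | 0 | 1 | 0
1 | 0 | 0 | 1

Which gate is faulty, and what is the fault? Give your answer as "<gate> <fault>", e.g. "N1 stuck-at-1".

Fault-free values for test 1 (a=0, b=0): N1=1, N2=0, N3=1, giving Y=1. Observed 0.
Test 1: faults giving observed 0 are {N3 stuck-at-0, N3 inverted output}.
Test 2 (a=1, b=0): fault-free N1=1, N2=1, N3=0 → 0; observed 1. Eliminates N3 stuck-at-0.
Only N3 inverted output is consistent with every test.

N3 inverted output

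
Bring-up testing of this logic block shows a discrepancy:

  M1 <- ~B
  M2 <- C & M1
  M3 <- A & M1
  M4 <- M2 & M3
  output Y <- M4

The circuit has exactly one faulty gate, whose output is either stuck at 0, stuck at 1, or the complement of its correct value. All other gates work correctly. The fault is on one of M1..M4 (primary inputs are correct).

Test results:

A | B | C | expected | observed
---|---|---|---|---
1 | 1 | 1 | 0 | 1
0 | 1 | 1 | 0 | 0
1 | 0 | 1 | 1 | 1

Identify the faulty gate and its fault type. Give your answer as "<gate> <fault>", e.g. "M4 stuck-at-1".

M1 stuck-at-1

Fault-free values for test 1 (A=1, B=1, C=1): M1=0, M2=0, M3=0, M4=0, giving Y=0. Observed 1.
Test 1: faults giving observed 1 are {M1 stuck-at-1, M1 inverted output, M4 stuck-at-1, M4 inverted output}.
Test 2 (A=0, B=1, C=1): fault-free M1=0, M2=0, M3=0, M4=0 → 0; observed 0. Eliminates M4 stuck-at-1, M4 inverted output.
Test 3 (A=1, B=0, C=1): fault-free M1=1, M2=1, M3=1, M4=1 → 1; observed 1. Eliminates M1 inverted output.
Only M1 stuck-at-1 is consistent with every test.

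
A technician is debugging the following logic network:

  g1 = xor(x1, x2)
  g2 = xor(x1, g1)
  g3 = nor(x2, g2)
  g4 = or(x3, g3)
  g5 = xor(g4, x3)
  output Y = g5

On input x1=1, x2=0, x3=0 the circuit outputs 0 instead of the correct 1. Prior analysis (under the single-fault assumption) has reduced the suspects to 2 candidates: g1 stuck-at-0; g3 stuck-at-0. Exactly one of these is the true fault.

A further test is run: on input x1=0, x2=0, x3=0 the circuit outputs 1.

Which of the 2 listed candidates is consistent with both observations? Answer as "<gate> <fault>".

g1 stuck-at-0

Evaluate each candidate on input x1=0, x2=0, x3=0:
  g1 stuck-at-0: g1=0 [stuck-at-0], g2=0, g3=1, g4=1, g5=1 → 1 — matches
  g3 stuck-at-0: g1=0, g2=0, g3=0 [stuck-at-0], g4=0, g5=0 → 0 — eliminated
Only g1 stuck-at-0 reproduces the observed 1.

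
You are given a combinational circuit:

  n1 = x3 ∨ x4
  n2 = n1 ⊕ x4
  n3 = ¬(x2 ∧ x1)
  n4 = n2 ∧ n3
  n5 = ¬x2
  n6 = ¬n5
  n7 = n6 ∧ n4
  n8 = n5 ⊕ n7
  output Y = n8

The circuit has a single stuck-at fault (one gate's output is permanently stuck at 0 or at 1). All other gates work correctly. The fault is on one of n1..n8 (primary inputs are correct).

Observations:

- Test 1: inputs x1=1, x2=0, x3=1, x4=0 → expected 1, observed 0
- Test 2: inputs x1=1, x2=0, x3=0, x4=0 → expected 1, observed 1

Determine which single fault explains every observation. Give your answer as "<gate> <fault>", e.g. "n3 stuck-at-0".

n6 stuck-at-1

Fault-free values for test 1 (x1=1, x2=0, x3=1, x4=0): n1=1, n2=1, n3=1, n4=1, n5=1, n6=0, n7=0, n8=1, giving Y=1. Observed 0.
Test 1: faults giving observed 0 are {n6 stuck-at-1, n7 stuck-at-1, n8 stuck-at-0}.
Test 2 (x1=1, x2=0, x3=0, x4=0): fault-free n1=0, n2=0, n3=1, n4=0, n5=1, n6=0, n7=0, n8=1 → 1; observed 1. Eliminates n7 stuck-at-1, n8 stuck-at-0.
Only n6 stuck-at-1 is consistent with every test.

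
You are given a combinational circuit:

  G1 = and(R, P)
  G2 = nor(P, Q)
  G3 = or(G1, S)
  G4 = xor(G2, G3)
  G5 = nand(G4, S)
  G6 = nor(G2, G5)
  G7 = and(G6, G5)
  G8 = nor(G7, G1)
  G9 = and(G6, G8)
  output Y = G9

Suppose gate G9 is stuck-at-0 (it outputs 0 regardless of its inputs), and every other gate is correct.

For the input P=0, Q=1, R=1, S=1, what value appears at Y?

Propagate with G9 forced: G1=0, G2=0, G3=1, G4=1, G5=0, G6=1, G7=0, G8=1, G9=0 [stuck-at-0].
So Y = 0. (Without the fault it would be 1.)

0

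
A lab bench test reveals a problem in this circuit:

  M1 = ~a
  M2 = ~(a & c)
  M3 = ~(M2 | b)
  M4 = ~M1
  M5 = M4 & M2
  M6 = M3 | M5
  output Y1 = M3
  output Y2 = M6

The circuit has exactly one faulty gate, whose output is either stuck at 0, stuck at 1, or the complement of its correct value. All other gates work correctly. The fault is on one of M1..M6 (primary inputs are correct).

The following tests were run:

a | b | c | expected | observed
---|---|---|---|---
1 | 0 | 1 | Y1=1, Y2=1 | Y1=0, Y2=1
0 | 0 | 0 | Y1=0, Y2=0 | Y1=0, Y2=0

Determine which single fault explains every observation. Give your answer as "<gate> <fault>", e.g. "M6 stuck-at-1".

M2 stuck-at-1

Fault-free values for test 1 (a=1, b=0, c=1): M1=0, M2=0, M3=1, M4=1, M5=0, M6=1, giving Y1=1, Y2=1. Observed Y1=0, Y2=1.
Test 1: faults giving observed Y1=0, Y2=1 are {M2 stuck-at-1, M2 inverted output}.
Test 2 (a=0, b=0, c=0): fault-free M1=1, M2=1, M3=0, M4=0, M5=0, M6=0 → Y1=0, Y2=0; observed Y1=0, Y2=0. Eliminates M2 inverted output.
Only M2 stuck-at-1 is consistent with every test.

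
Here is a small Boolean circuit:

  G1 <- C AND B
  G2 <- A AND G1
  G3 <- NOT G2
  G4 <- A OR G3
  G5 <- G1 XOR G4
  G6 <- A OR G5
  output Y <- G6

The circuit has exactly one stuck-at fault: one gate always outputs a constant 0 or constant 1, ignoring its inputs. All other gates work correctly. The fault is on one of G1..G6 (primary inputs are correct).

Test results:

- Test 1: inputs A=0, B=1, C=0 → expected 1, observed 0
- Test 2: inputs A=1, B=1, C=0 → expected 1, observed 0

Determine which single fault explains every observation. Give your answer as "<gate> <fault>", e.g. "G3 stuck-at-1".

Fault-free values for test 1 (A=0, B=1, C=0): G1=0, G2=0, G3=1, G4=1, G5=1, G6=1, giving Y=1. Observed 0.
Test 1: faults giving observed 0 are {G1 stuck-at-1, G2 stuck-at-1, G3 stuck-at-0, G4 stuck-at-0, G5 stuck-at-0, G6 stuck-at-0}.
Test 2 (A=1, B=1, C=0): fault-free G1=0, G2=0, G3=1, G4=1, G5=1, G6=1 → 1; observed 0. Eliminates G1 stuck-at-1, G2 stuck-at-1, G3 stuck-at-0, G4 stuck-at-0, G5 stuck-at-0.
Only G6 stuck-at-0 is consistent with every test.

G6 stuck-at-0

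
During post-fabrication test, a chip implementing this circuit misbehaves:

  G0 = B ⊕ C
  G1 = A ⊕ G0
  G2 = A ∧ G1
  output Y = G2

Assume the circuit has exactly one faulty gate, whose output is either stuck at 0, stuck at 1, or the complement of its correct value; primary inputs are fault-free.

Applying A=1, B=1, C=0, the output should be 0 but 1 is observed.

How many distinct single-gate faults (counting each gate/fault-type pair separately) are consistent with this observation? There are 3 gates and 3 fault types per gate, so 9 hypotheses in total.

6

Fault-free: G0=1, G1=0, G2=0 → 0. Observed 1.
  G0 stuck-at-0: output 1 ✓
  G0 stuck-at-1: output 0 ✗
  G0 inverted output: output 1 ✓
  G1 stuck-at-0: output 0 ✗
  G1 stuck-at-1: output 1 ✓
  G1 inverted output: output 1 ✓
  G2 stuck-at-0: output 0 ✗
  G2 stuck-at-1: output 1 ✓
  G2 inverted output: output 1 ✓
Consistent faults: {G0 stuck-at-0, G0 inverted output, G1 stuck-at-1, G1 inverted output, G2 stuck-at-1, G2 inverted output} — 6 in all.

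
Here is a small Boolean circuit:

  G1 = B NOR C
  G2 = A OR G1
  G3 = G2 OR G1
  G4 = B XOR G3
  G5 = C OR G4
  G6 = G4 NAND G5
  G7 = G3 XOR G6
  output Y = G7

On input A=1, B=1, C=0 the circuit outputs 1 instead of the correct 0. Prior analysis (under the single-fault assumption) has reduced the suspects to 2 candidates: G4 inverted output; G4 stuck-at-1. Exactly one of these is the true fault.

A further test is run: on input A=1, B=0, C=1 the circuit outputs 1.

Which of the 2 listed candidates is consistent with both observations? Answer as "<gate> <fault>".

Evaluate each candidate on input A=1, B=0, C=1:
  G4 inverted output: G1=0, G2=1, G3=1, G4=0 [inverted output], G5=1, G6=1, G7=0 → 0 — eliminated
  G4 stuck-at-1: G1=0, G2=1, G3=1, G4=1 [stuck-at-1], G5=1, G6=0, G7=1 → 1 — matches
Only G4 stuck-at-1 reproduces the observed 1.

G4 stuck-at-1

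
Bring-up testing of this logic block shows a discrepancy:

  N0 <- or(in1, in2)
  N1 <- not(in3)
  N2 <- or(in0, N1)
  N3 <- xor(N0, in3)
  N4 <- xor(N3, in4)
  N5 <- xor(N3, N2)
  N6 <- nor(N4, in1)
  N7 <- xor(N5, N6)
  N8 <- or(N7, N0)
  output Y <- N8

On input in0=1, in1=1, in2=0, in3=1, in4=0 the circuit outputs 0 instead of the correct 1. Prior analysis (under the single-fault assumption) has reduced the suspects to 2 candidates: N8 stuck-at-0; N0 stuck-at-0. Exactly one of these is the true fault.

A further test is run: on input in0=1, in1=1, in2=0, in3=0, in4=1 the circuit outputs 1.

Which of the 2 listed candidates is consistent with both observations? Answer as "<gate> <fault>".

N0 stuck-at-0

Evaluate each candidate on input in0=1, in1=1, in2=0, in3=0, in4=1:
  N8 stuck-at-0: N0=1, N1=1, N2=1, N3=1, N4=0, N5=0, N6=0, N7=0, N8=0 [stuck-at-0] → 0 — eliminated
  N0 stuck-at-0: N0=0 [stuck-at-0], N1=1, N2=1, N3=0, N4=1, N5=1, N6=0, N7=1, N8=1 → 1 — matches
Only N0 stuck-at-0 reproduces the observed 1.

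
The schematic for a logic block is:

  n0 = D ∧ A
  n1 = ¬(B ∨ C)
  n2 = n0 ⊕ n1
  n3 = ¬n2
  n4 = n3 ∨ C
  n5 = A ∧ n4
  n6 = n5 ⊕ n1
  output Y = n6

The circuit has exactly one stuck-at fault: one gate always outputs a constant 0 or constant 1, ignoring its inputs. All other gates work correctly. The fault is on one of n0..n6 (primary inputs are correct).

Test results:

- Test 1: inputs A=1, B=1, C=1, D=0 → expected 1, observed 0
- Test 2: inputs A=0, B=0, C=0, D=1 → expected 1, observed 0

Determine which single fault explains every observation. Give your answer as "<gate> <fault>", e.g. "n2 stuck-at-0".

n6 stuck-at-0

Fault-free values for test 1 (A=1, B=1, C=1, D=0): n0=0, n1=0, n2=0, n3=1, n4=1, n5=1, n6=1, giving Y=1. Observed 0.
Test 1: faults giving observed 0 are {n1 stuck-at-1, n4 stuck-at-0, n5 stuck-at-0, n6 stuck-at-0}.
Test 2 (A=0, B=0, C=0, D=1): fault-free n0=0, n1=1, n2=1, n3=0, n4=0, n5=0, n6=1 → 1; observed 0. Eliminates n1 stuck-at-1, n4 stuck-at-0, n5 stuck-at-0.
Only n6 stuck-at-0 is consistent with every test.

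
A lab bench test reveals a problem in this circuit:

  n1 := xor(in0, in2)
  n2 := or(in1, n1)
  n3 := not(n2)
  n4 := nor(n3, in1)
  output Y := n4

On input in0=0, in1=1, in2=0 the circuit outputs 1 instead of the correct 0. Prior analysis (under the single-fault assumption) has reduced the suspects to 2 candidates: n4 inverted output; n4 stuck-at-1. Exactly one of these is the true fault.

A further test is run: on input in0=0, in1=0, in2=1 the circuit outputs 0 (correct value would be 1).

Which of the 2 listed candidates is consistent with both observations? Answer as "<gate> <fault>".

Evaluate each candidate on input in0=0, in1=0, in2=1:
  n4 inverted output: n1=1, n2=1, n3=0, n4=0 [inverted output] → 0 — matches
  n4 stuck-at-1: n1=1, n2=1, n3=0, n4=1 [stuck-at-1] → 1 — eliminated
Only n4 inverted output reproduces the observed 0.

n4 inverted output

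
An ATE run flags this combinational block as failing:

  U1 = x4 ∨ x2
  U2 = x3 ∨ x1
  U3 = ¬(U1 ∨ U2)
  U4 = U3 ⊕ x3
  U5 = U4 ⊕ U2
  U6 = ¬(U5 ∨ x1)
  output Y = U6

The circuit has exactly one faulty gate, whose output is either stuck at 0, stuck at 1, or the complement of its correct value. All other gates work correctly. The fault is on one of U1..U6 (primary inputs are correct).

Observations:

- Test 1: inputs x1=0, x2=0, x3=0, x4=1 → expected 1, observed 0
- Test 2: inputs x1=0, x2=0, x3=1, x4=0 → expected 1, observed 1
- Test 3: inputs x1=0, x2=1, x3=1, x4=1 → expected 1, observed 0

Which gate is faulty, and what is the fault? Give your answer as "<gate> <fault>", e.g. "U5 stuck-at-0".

Fault-free values for test 1 (x1=0, x2=0, x3=0, x4=1): U1=1, U2=0, U3=0, U4=0, U5=0, U6=1, giving Y=1. Observed 0.
Test 1: faults giving observed 0 are {U1 stuck-at-0, U1 inverted output, U2 stuck-at-1, U2 inverted output, U3 stuck-at-1, U3 inverted output, U4 stuck-at-1, U4 inverted output, U5 stuck-at-1, U5 inverted output, U6 stuck-at-0, U6 inverted output}.
Test 2 (x1=0, x2=0, x3=1, x4=0): fault-free U1=0, U2=1, U3=0, U4=1, U5=0, U6=1 → 1; observed 1. Eliminates U3 stuck-at-1, U3 inverted output, U4 inverted output, U5 stuck-at-1, U5 inverted output, U6 stuck-at-0, U6 inverted output.
Test 3 (x1=0, x2=1, x3=1, x4=1): fault-free U1=1, U2=1, U3=0, U4=1, U5=0, U6=1 → 1; observed 0. Eliminates U1 stuck-at-0, U1 inverted output, U2 stuck-at-1, U4 stuck-at-1.
Only U2 inverted output is consistent with every test.

U2 inverted output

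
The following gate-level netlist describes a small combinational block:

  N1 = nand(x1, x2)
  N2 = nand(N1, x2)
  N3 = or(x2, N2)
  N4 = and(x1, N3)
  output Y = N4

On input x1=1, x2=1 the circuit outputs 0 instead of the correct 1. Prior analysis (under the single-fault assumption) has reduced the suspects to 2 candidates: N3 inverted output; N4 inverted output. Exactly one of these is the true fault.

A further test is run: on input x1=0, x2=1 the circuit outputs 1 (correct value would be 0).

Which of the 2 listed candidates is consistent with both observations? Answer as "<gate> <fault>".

N4 inverted output

Evaluate each candidate on input x1=0, x2=1:
  N3 inverted output: N1=1, N2=0, N3=0 [inverted output], N4=0 → 0 — eliminated
  N4 inverted output: N1=1, N2=0, N3=1, N4=1 [inverted output] → 1 — matches
Only N4 inverted output reproduces the observed 1.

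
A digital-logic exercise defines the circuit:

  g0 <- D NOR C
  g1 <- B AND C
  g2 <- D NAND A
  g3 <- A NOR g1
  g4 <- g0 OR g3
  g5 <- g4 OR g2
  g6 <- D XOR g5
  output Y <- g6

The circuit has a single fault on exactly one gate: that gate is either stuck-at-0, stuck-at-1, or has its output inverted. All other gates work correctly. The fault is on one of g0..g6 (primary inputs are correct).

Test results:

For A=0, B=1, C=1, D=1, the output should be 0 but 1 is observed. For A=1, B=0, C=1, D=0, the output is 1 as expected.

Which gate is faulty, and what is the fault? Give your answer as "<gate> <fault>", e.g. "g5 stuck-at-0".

Fault-free values for test 1 (A=0, B=1, C=1, D=1): g0=0, g1=1, g2=1, g3=0, g4=0, g5=1, g6=0, giving Y=0. Observed 1.
Test 1: faults giving observed 1 are {g2 stuck-at-0, g2 inverted output, g5 stuck-at-0, g5 inverted output, g6 stuck-at-1, g6 inverted output}.
Test 2 (A=1, B=0, C=1, D=0): fault-free g0=0, g1=0, g2=1, g3=0, g4=0, g5=1, g6=1 → 1; observed 1. Eliminates g2 stuck-at-0, g2 inverted output, g5 stuck-at-0, g5 inverted output, g6 inverted output.
Only g6 stuck-at-1 is consistent with every test.

g6 stuck-at-1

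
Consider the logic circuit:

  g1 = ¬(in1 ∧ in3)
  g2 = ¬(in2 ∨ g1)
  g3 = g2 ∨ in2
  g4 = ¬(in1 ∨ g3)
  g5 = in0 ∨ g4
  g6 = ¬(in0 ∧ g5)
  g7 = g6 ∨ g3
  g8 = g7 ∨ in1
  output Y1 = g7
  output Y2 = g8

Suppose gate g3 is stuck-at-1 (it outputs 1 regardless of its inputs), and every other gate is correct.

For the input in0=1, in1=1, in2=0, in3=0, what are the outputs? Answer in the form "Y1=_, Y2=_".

Y1=1, Y2=1

Propagate with g3 forced: g1=1, g2=0, g3=1 [stuck-at-1], g4=0, g5=1, g6=0, g7=1, g8=1.
So the outputs are Y1=1, Y2=1. (Without the fault they would be Y1=0, Y2=1.)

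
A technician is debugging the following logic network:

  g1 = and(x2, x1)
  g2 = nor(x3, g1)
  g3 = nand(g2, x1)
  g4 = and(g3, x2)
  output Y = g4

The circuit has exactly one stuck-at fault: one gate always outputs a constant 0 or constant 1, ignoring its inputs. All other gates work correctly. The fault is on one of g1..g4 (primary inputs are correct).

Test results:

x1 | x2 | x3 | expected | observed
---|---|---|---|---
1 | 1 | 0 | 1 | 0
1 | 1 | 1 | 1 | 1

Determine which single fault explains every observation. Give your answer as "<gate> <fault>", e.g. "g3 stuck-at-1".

g1 stuck-at-0

Fault-free values for test 1 (x1=1, x2=1, x3=0): g1=1, g2=0, g3=1, g4=1, giving Y=1. Observed 0.
Test 1: faults giving observed 0 are {g1 stuck-at-0, g2 stuck-at-1, g3 stuck-at-0, g4 stuck-at-0}.
Test 2 (x1=1, x2=1, x3=1): fault-free g1=1, g2=0, g3=1, g4=1 → 1; observed 1. Eliminates g2 stuck-at-1, g3 stuck-at-0, g4 stuck-at-0.
Only g1 stuck-at-0 is consistent with every test.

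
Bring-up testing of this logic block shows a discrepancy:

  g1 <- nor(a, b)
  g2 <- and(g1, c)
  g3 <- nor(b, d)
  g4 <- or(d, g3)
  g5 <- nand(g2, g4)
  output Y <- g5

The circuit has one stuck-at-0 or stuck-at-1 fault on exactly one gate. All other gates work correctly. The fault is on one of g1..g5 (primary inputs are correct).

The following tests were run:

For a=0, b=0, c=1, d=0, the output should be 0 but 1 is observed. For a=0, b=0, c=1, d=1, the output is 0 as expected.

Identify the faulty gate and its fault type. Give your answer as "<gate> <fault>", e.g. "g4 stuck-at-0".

g3 stuck-at-0

Fault-free values for test 1 (a=0, b=0, c=1, d=0): g1=1, g2=1, g3=1, g4=1, g5=0, giving Y=0. Observed 1.
Test 1: faults giving observed 1 are {g1 stuck-at-0, g2 stuck-at-0, g3 stuck-at-0, g4 stuck-at-0, g5 stuck-at-1}.
Test 2 (a=0, b=0, c=1, d=1): fault-free g1=1, g2=1, g3=0, g4=1, g5=0 → 0; observed 0. Eliminates g1 stuck-at-0, g2 stuck-at-0, g4 stuck-at-0, g5 stuck-at-1.
Only g3 stuck-at-0 is consistent with every test.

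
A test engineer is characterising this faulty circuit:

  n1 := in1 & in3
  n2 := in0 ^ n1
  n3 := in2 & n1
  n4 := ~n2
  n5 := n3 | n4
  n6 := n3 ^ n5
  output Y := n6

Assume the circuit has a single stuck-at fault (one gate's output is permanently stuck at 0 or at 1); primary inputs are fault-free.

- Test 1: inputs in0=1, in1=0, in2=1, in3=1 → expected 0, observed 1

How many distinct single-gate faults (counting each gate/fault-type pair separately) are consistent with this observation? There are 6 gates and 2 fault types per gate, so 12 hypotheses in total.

Fault-free: n1=0, n2=1, n3=0, n4=0, n5=0, n6=0 → 0. Observed 1.
  n1 stuck-at-0: output 0 ✗
  n1 stuck-at-1: output 0 ✗
  n2 stuck-at-0: output 1 ✓
  n2 stuck-at-1: output 0 ✗
  n3 stuck-at-0: output 0 ✗
  n3 stuck-at-1: output 0 ✗
  n4 stuck-at-0: output 0 ✗
  n4 stuck-at-1: output 1 ✓
  n5 stuck-at-0: output 0 ✗
  n5 stuck-at-1: output 1 ✓
  n6 stuck-at-0: output 0 ✗
  n6 stuck-at-1: output 1 ✓
Consistent faults: {n2 stuck-at-0, n4 stuck-at-1, n5 stuck-at-1, n6 stuck-at-1} — 4 in all.

4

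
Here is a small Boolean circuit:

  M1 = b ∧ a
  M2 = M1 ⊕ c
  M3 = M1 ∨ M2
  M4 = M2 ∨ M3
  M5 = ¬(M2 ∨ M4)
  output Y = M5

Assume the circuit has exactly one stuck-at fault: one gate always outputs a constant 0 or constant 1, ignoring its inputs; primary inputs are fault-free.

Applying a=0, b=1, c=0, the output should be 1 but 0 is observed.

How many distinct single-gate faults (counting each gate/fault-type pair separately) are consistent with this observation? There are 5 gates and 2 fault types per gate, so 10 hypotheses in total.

Fault-free: M1=0, M2=0, M3=0, M4=0, M5=1 → 1. Observed 0.
  M1 stuck-at-0: output 1 ✗
  M1 stuck-at-1: output 0 ✓
  M2 stuck-at-0: output 1 ✗
  M2 stuck-at-1: output 0 ✓
  M3 stuck-at-0: output 1 ✗
  M3 stuck-at-1: output 0 ✓
  M4 stuck-at-0: output 1 ✗
  M4 stuck-at-1: output 0 ✓
  M5 stuck-at-0: output 0 ✓
  M5 stuck-at-1: output 1 ✗
Consistent faults: {M1 stuck-at-1, M2 stuck-at-1, M3 stuck-at-1, M4 stuck-at-1, M5 stuck-at-0} — 5 in all.

5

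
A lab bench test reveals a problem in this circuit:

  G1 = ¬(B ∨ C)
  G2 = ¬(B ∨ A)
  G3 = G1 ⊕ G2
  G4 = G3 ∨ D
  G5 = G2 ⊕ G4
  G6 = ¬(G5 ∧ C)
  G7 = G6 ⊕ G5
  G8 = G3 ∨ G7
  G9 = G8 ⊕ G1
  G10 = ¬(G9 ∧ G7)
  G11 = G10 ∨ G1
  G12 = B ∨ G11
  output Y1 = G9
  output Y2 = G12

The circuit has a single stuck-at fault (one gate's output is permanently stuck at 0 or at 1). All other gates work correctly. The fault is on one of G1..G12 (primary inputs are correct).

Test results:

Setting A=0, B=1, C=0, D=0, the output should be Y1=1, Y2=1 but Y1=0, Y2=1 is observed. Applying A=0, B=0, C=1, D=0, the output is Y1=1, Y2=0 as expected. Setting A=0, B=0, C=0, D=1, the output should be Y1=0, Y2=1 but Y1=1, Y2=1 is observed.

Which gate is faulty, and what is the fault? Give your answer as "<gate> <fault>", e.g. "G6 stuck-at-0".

G5 stuck-at-1

Fault-free values for test 1 (A=0, B=1, C=0, D=0): G1=0, G2=0, G3=0, G4=0, G5=0, G6=1, G7=1, G8=1, G9=1, G10=0, G11=0, G12=1, giving Y1=1, Y2=1. Observed Y1=0, Y2=1.
Test 1: faults giving observed Y1=0, Y2=1 are {G1 stuck-at-1, G4 stuck-at-1, G5 stuck-at-1, G6 stuck-at-0, G7 stuck-at-0, G8 stuck-at-0, G9 stuck-at-0}.
Test 2 (A=0, B=0, C=1, D=0): fault-free G1=0, G2=1, G3=1, G4=1, G5=0, G6=1, G7=1, G8=1, G9=1, G10=0, G11=0, G12=0 → Y1=1, Y2=0; observed Y1=1, Y2=0. Eliminates G1 stuck-at-1, G6 stuck-at-0, G7 stuck-at-0, G8 stuck-at-0, G9 stuck-at-0.
Test 3 (A=0, B=0, C=0, D=1): fault-free G1=1, G2=1, G3=0, G4=1, G5=0, G6=1, G7=1, G8=1, G9=0, G10=1, G11=1, G12=1 → Y1=0, Y2=1; observed Y1=1, Y2=1. Eliminates G4 stuck-at-1.
Only G5 stuck-at-1 is consistent with every test.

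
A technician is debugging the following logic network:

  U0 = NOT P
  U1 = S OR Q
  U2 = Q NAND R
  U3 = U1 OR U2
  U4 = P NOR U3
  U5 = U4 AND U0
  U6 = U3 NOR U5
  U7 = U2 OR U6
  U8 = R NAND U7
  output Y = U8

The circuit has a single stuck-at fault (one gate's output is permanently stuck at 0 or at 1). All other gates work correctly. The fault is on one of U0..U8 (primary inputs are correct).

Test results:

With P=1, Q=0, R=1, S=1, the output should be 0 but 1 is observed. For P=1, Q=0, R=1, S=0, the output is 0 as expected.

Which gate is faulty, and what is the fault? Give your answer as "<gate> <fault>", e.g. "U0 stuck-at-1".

U2 stuck-at-0

Fault-free values for test 1 (P=1, Q=0, R=1, S=1): U0=0, U1=1, U2=1, U3=1, U4=0, U5=0, U6=0, U7=1, U8=0, giving Y=0. Observed 1.
Test 1: faults giving observed 1 are {U2 stuck-at-0, U7 stuck-at-0, U8 stuck-at-1}.
Test 2 (P=1, Q=0, R=1, S=0): fault-free U0=0, U1=0, U2=1, U3=1, U4=0, U5=0, U6=0, U7=1, U8=0 → 0; observed 0. Eliminates U7 stuck-at-0, U8 stuck-at-1.
Only U2 stuck-at-0 is consistent with every test.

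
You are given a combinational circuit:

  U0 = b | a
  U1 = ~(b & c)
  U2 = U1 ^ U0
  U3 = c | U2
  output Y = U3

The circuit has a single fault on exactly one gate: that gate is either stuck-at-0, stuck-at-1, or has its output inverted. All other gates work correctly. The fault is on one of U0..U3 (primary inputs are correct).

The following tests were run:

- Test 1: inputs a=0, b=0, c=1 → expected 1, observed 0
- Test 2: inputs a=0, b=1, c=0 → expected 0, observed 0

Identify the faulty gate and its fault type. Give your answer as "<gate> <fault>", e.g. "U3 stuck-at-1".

Fault-free values for test 1 (a=0, b=0, c=1): U0=0, U1=1, U2=1, U3=1, giving Y=1. Observed 0.
Test 1: faults giving observed 0 are {U3 stuck-at-0, U3 inverted output}.
Test 2 (a=0, b=1, c=0): fault-free U0=1, U1=1, U2=0, U3=0 → 0; observed 0. Eliminates U3 inverted output.
Only U3 stuck-at-0 is consistent with every test.

U3 stuck-at-0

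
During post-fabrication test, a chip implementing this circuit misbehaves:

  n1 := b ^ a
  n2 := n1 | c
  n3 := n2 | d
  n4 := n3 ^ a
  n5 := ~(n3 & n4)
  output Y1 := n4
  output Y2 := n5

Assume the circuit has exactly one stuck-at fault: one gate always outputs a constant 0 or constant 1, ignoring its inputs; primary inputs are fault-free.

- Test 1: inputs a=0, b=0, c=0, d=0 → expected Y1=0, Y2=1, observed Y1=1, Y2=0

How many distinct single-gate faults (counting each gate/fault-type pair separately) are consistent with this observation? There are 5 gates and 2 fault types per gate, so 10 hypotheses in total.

Fault-free: n1=0, n2=0, n3=0, n4=0, n5=1 → Y1=0, Y2=1. Observed Y1=1, Y2=0.
  n1 stuck-at-0: output Y1=0, Y2=1 ✗
  n1 stuck-at-1: output Y1=1, Y2=0 ✓
  n2 stuck-at-0: output Y1=0, Y2=1 ✗
  n2 stuck-at-1: output Y1=1, Y2=0 ✓
  n3 stuck-at-0: output Y1=0, Y2=1 ✗
  n3 stuck-at-1: output Y1=1, Y2=0 ✓
  n4 stuck-at-0: output Y1=0, Y2=1 ✗
  n4 stuck-at-1: output Y1=1, Y2=1 ✗
  n5 stuck-at-0: output Y1=0, Y2=0 ✗
  n5 stuck-at-1: output Y1=0, Y2=1 ✗
Consistent faults: {n1 stuck-at-1, n2 stuck-at-1, n3 stuck-at-1} — 3 in all.

3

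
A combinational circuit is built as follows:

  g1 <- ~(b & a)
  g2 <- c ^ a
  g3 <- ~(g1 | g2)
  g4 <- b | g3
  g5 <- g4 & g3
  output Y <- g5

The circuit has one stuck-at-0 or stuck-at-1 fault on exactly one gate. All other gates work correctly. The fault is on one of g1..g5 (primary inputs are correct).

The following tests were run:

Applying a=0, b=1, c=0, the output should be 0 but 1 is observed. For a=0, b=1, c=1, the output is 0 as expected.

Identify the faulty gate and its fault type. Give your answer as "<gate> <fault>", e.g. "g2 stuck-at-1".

g1 stuck-at-0

Fault-free values for test 1 (a=0, b=1, c=0): g1=1, g2=0, g3=0, g4=1, g5=0, giving Y=0. Observed 1.
Test 1: faults giving observed 1 are {g1 stuck-at-0, g3 stuck-at-1, g5 stuck-at-1}.
Test 2 (a=0, b=1, c=1): fault-free g1=1, g2=1, g3=0, g4=1, g5=0 → 0; observed 0. Eliminates g3 stuck-at-1, g5 stuck-at-1.
Only g1 stuck-at-0 is consistent with every test.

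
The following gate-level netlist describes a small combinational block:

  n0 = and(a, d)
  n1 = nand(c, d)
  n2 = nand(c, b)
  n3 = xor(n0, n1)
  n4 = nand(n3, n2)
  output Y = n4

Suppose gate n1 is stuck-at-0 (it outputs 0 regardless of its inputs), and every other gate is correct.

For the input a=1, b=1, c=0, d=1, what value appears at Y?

Propagate with n1 forced: n0=1, n1=0 [stuck-at-0], n2=1, n3=1, n4=0.
So Y = 0. (Without the fault it would be 1.)

0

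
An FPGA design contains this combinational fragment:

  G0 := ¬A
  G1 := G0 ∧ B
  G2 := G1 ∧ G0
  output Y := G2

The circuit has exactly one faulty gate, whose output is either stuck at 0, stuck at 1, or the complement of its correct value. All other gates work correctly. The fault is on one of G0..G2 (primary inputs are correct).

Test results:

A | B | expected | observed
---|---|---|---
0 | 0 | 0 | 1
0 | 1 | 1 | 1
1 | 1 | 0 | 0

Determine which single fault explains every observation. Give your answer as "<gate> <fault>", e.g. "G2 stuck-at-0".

Fault-free values for test 1 (A=0, B=0): G0=1, G1=0, G2=0, giving Y=0. Observed 1.
Test 1: faults giving observed 1 are {G1 stuck-at-1, G1 inverted output, G2 stuck-at-1, G2 inverted output}.
Test 2 (A=0, B=1): fault-free G0=1, G1=1, G2=1 → 1; observed 1. Eliminates G1 inverted output, G2 inverted output.
Test 3 (A=1, B=1): fault-free G0=0, G1=0, G2=0 → 0; observed 0. Eliminates G2 stuck-at-1.
Only G1 stuck-at-1 is consistent with every test.

G1 stuck-at-1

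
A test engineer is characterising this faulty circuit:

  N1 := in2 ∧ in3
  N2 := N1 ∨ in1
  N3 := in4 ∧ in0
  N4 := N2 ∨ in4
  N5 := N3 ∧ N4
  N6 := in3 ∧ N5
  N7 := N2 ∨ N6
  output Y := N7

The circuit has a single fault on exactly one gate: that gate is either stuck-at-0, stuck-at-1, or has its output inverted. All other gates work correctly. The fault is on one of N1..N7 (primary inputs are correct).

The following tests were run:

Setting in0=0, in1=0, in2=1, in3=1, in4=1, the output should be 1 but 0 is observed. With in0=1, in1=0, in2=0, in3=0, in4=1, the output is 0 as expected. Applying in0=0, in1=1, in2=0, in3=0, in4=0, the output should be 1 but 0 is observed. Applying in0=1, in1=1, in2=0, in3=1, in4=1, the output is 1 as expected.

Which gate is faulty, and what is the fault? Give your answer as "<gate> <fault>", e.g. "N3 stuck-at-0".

Fault-free values for test 1 (in0=0, in1=0, in2=1, in3=1, in4=1): N1=1, N2=1, N3=0, N4=1, N5=0, N6=0, N7=1, giving Y=1. Observed 0.
Test 1: faults giving observed 0 are {N1 stuck-at-0, N1 inverted output, N2 stuck-at-0, N2 inverted output, N7 stuck-at-0, N7 inverted output}.
Test 2 (in0=1, in1=0, in2=0, in3=0, in4=1): fault-free N1=0, N2=0, N3=1, N4=1, N5=1, N6=0, N7=0 → 0; observed 0. Eliminates N1 inverted output, N2 inverted output, N7 inverted output.
Test 3 (in0=0, in1=1, in2=0, in3=0, in4=0): fault-free N1=0, N2=1, N3=0, N4=1, N5=0, N6=0, N7=1 → 1; observed 0. Eliminates N1 stuck-at-0.
Test 4 (in0=1, in1=1, in2=0, in3=1, in4=1): fault-free N1=0, N2=1, N3=1, N4=1, N5=1, N6=1, N7=1 → 1; observed 1. Eliminates N7 stuck-at-0.
Only N2 stuck-at-0 is consistent with every test.

N2 stuck-at-0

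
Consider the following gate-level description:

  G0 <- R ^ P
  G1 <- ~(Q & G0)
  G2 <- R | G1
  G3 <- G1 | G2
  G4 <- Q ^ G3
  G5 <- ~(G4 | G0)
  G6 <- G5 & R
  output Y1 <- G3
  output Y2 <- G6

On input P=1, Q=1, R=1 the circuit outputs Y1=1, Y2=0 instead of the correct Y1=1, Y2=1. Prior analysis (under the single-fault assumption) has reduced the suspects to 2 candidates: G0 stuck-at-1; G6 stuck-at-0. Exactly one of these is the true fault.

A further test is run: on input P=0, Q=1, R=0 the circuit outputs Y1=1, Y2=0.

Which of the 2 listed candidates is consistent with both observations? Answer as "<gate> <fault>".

G6 stuck-at-0

Evaluate each candidate on input P=0, Q=1, R=0:
  G0 stuck-at-1: G0=1 [stuck-at-1], G1=0, G2=0, G3=0, G4=1, G5=0, G6=0 → Y1=0, Y2=0 — eliminated
  G6 stuck-at-0: G0=0, G1=1, G2=1, G3=1, G4=0, G5=1, G6=0 [stuck-at-0] → Y1=1, Y2=0 — matches
Only G6 stuck-at-0 reproduces the observed Y1=1, Y2=0.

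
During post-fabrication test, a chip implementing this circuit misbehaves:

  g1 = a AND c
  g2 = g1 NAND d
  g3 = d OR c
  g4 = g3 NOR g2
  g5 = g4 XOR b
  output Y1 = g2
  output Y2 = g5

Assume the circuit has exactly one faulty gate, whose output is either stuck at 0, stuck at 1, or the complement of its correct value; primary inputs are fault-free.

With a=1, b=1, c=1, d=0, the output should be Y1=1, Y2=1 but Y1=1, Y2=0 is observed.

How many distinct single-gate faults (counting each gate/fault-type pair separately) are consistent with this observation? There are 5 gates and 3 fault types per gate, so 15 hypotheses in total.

Fault-free: g1=1, g2=1, g3=1, g4=0, g5=1 → Y1=1, Y2=1. Observed Y1=1, Y2=0.
  g1: none of the 3 fault types match ✗
  g2: none of the 3 fault types match ✗
  g3: none of the 3 fault types match ✗
  g4: stuck-at-1, inverted output ✓; others ✗
  g5: stuck-at-0, inverted output ✓; others ✗
Consistent faults: {g4 stuck-at-1, g4 inverted output, g5 stuck-at-0, g5 inverted output} — 4 in all.

4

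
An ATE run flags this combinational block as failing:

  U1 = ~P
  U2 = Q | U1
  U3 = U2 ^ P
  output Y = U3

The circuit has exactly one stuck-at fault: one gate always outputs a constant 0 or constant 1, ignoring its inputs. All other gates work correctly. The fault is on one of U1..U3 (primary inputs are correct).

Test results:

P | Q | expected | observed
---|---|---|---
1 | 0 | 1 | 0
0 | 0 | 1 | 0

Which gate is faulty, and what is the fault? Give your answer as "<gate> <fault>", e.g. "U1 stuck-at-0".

Fault-free values for test 1 (P=1, Q=0): U1=0, U2=0, U3=1, giving Y=1. Observed 0.
Test 1: faults giving observed 0 are {U1 stuck-at-1, U2 stuck-at-1, U3 stuck-at-0}.
Test 2 (P=0, Q=0): fault-free U1=1, U2=1, U3=1 → 1; observed 0. Eliminates U1 stuck-at-1, U2 stuck-at-1.
Only U3 stuck-at-0 is consistent with every test.

U3 stuck-at-0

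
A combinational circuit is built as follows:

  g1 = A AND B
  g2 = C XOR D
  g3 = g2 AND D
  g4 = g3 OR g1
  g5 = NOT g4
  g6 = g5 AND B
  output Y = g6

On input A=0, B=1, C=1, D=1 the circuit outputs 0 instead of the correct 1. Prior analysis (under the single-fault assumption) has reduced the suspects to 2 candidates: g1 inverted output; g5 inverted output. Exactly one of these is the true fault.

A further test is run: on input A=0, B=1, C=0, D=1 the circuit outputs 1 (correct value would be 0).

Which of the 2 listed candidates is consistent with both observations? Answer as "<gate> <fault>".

g5 inverted output

Evaluate each candidate on input A=0, B=1, C=0, D=1:
  g1 inverted output: g1=1 [inverted output], g2=1, g3=1, g4=1, g5=0, g6=0 → 0 — eliminated
  g5 inverted output: g1=0, g2=1, g3=1, g4=1, g5=1 [inverted output], g6=1 → 1 — matches
Only g5 inverted output reproduces the observed 1.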